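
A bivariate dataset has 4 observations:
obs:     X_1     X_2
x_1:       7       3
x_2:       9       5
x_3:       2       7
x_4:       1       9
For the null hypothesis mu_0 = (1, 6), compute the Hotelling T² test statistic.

Step 1 — sample mean vector:
  mean(X_1) = (7 + 9 + 2 + 1) / 4 = 19/4 = 4.75
  mean(X_2) = (3 + 5 + 7 + 9) / 4 = 24/4 = 6
  x̄ = (4.75, 6),  deviation x̄ - mu_0 = (4.75, 6) - (1, 6) = (3.75, 0).

Step 2 — sample covariance matrix, S[i,j] = (1/(n-1)) · Σ_k (x_{k,i} - mean_i) · (x_{k,j} - mean_j), divisor n-1 = 3:
  S[X_1,X_1] = ((2.25)·(2.25) + (4.25)·(4.25) + (-2.75)·(-2.75) + (-3.75)·(-3.75)) / 3 = 44.75/3 = 14.9167
  S[X_1,X_2] = ((2.25)·(-3) + (4.25)·(-1) + (-2.75)·(1) + (-3.75)·(3)) / 3 = -25/3 = -8.3333
  S[X_2,X_2] = ((-3)·(-3) + (-1)·(-1) + (1)·(1) + (3)·(3)) / 3 = 20/3 = 6.6667
  S = [[14.9167, -8.3333],
 [-8.3333, 6.6667]].

Step 3 — invert S. det(S) = 14.9167·6.6667 - (-8.3333)² = 30.
  S^{-1} = (1/det) · [[d, -b], [-b, a]] = [[0.2222, 0.2778],
 [0.2778, 0.4972]].

Step 4 — quadratic form (x̄ - mu_0)^T · S^{-1} · (x̄ - mu_0):
  S^{-1} · (x̄ - mu_0) = (0.8333, 1.0417),
  (x̄ - mu_0)^T · [...] = (3.75)·(0.8333) + (0)·(1.0417) = 3.125.

Step 5 — scale by n: T² = 4 · 3.125 = 12.5.

T² ≈ 12.5


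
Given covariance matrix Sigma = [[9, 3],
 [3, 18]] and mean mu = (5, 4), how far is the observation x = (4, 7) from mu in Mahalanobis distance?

Step 1 — centre the observation: (x - mu) = (-1, 3).

Step 2 — invert Sigma. det(Sigma) = 9·18 - (3)² = 153.
  Sigma^{-1} = (1/det) · [[d, -b], [-b, a]] = [[0.1176, -0.0196],
 [-0.0196, 0.0588]].

Step 3 — form the quadratic (x - mu)^T · Sigma^{-1} · (x - mu):
  Sigma^{-1} · (x - mu) = (-0.1765, 0.1961).
  (x - mu)^T · [Sigma^{-1} · (x - mu)] = (-1)·(-0.1765) + (3)·(0.1961) = 0.7647.

Step 4 — take square root: d = √(0.7647) ≈ 0.8745.

d(x, mu) = √(0.7647) ≈ 0.8745


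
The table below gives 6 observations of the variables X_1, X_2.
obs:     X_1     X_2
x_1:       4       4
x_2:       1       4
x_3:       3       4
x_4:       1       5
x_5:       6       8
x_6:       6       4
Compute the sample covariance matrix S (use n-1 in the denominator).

Step 1 — column means:
  mean(X_1) = (4 + 1 + 3 + 1 + 6 + 6) / 6 = 21/6 = 3.5
  mean(X_2) = (4 + 4 + 4 + 5 + 8 + 4) / 6 = 29/6 = 4.8333

Step 2 — sample covariance S[i,j] = (1/(n-1)) · Σ_k (x_{k,i} - mean_i) · (x_{k,j} - mean_j), with n-1 = 5.
  S[X_1,X_1] = ((0.5)·(0.5) + (-2.5)·(-2.5) + (-0.5)·(-0.5) + (-2.5)·(-2.5) + (2.5)·(2.5) + (2.5)·(2.5)) / 5 = 25.5/5 = 5.1
  S[X_1,X_2] = ((0.5)·(-0.8333) + (-2.5)·(-0.8333) + (-0.5)·(-0.8333) + (-2.5)·(0.1667) + (2.5)·(3.1667) + (2.5)·(-0.8333)) / 5 = 7.5/5 = 1.5
  S[X_2,X_2] = ((-0.8333)·(-0.8333) + (-0.8333)·(-0.8333) + (-0.8333)·(-0.8333) + (0.1667)·(0.1667) + (3.1667)·(3.1667) + (-0.8333)·(-0.8333)) / 5 = 12.8333/5 = 2.5667

S is symmetric (S[j,i] = S[i,j]). Assembling:

S = [[5.1, 1.5],
 [1.5, 2.5667]]


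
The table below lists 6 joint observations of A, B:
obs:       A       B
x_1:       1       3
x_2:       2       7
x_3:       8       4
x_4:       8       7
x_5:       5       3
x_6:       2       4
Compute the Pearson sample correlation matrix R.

Step 1 — column means:
  mean(A) = (1 + 2 + 8 + 8 + 5 + 2) / 6 = 26/6 = 4.3333
  mean(B) = (3 + 7 + 4 + 7 + 3 + 4) / 6 = 28/6 = 4.6667

Step 2 — sample variances and covariances s[i,j] = (1/(n-1)) · Σ_k (x_{k,i} - mean_i) · (x_{k,j} - mean_j), with n-1 = 5:
  s[A,A] = ((-3.3333)·(-3.3333) + (-2.3333)·(-2.3333) + (3.6667)·(3.6667) + (3.6667)·(3.6667) + (0.6667)·(0.6667) + (-2.3333)·(-2.3333)) / 5 = 49.3333/5 = 9.8667
  s[A,B] = ((-3.3333)·(-1.6667) + (-2.3333)·(2.3333) + (3.6667)·(-0.6667) + (3.6667)·(2.3333) + (0.6667)·(-1.6667) + (-2.3333)·(-0.6667)) / 5 = 6.6667/5 = 1.3333
  s[B,B] = ((-1.6667)·(-1.6667) + (2.3333)·(2.3333) + (-0.6667)·(-0.6667) + (2.3333)·(2.3333) + (-1.6667)·(-1.6667) + (-0.6667)·(-0.6667)) / 5 = 17.3333/5 = 3.4667
  Sample standard deviations s_i = √(s[i,i]):
  s(A) = √(9.8667) = 3.1411
  s(B) = √(3.4667) = 1.8619

Step 3 — r_{ij} = s_{ij} / (s_i · s_j):
  r[A,A] = 1 (diagonal).
  r[A,B] = 1.3333 / (3.1411 · 1.8619) = 1.3333 / 5.8485 = 0.228
  r[B,B] = 1 (diagonal).

R is symmetric with unit diagonal. Assembling:

R = [[1, 0.228],
 [0.228, 1]]


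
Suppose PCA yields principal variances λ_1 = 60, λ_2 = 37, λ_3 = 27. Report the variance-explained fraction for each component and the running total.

Step 1 — total variance = trace(Sigma) = Σ λ_i = 60 + 37 + 27 = 124.

Step 2 — fraction explained by component i = λ_i / Σ λ:
  PC1: 60/124 = 0.4839
  PC2: 37/124 = 0.2984
  PC3: 27/124 = 0.2177

Step 3 — cumulative fraction after k components = (λ_1 + ... + λ_k) / Σ λ:
  k = 1: 60/124 = 0.4839
  k = 2: (60 + 37)/124 = 97/124 = 0.7823
  k = 3: (60 + 37 + 27)/124 = 124/124 = 1

Summary (fraction, with percent):

explained: PC1 0.4839 (48.39%), PC2 0.2984 (29.84%), PC3 0.2177 (21.77%);  cumulative: 0.4839, 0.7823, 1


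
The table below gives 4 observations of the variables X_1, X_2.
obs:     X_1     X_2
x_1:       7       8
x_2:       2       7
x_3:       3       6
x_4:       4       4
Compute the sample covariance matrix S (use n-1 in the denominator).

Step 1 — column means:
  mean(X_1) = (7 + 2 + 3 + 4) / 4 = 16/4 = 4
  mean(X_2) = (8 + 7 + 6 + 4) / 4 = 25/4 = 6.25

Step 2 — sample covariance S[i,j] = (1/(n-1)) · Σ_k (x_{k,i} - mean_i) · (x_{k,j} - mean_j), with n-1 = 3.
  S[X_1,X_1] = ((3)·(3) + (-2)·(-2) + (-1)·(-1) + (0)·(0)) / 3 = 14/3 = 4.6667
  S[X_1,X_2] = ((3)·(1.75) + (-2)·(0.75) + (-1)·(-0.25) + (0)·(-2.25)) / 3 = 4/3 = 1.3333
  S[X_2,X_2] = ((1.75)·(1.75) + (0.75)·(0.75) + (-0.25)·(-0.25) + (-2.25)·(-2.25)) / 3 = 8.75/3 = 2.9167

S is symmetric (S[j,i] = S[i,j]). Assembling:

S = [[4.6667, 1.3333],
 [1.3333, 2.9167]]


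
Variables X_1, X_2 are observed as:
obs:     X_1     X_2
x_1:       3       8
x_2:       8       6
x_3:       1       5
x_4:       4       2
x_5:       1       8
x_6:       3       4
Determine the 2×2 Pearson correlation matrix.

Step 1 — column means:
  mean(X_1) = (3 + 8 + 1 + 4 + 1 + 3) / 6 = 20/6 = 3.3333
  mean(X_2) = (8 + 6 + 5 + 2 + 8 + 4) / 6 = 33/6 = 5.5

Step 2 — sample variances and covariances s[i,j] = (1/(n-1)) · Σ_k (x_{k,i} - mean_i) · (x_{k,j} - mean_j), with n-1 = 5:
  s[X_1,X_1] = ((-0.3333)·(-0.3333) + (4.6667)·(4.6667) + (-2.3333)·(-2.3333) + (0.6667)·(0.6667) + (-2.3333)·(-2.3333) + (-0.3333)·(-0.3333)) / 5 = 33.3333/5 = 6.6667
  s[X_1,X_2] = ((-0.3333)·(2.5) + (4.6667)·(0.5) + (-2.3333)·(-0.5) + (0.6667)·(-3.5) + (-2.3333)·(2.5) + (-0.3333)·(-1.5)) / 5 = -5/5 = -1
  s[X_2,X_2] = ((2.5)·(2.5) + (0.5)·(0.5) + (-0.5)·(-0.5) + (-3.5)·(-3.5) + (2.5)·(2.5) + (-1.5)·(-1.5)) / 5 = 27.5/5 = 5.5
  Sample standard deviations s_i = √(s[i,i]):
  s(X_1) = √(6.6667) = 2.582
  s(X_2) = √(5.5) = 2.3452

Step 3 — r_{ij} = s_{ij} / (s_i · s_j):
  r[X_1,X_1] = 1 (diagonal).
  r[X_1,X_2] = -1 / (2.582 · 2.3452) = -1 / 6.0553 = -0.1651
  r[X_2,X_2] = 1 (diagonal).

R is symmetric with unit diagonal. Assembling:

R = [[1, -0.1651],
 [-0.1651, 1]]


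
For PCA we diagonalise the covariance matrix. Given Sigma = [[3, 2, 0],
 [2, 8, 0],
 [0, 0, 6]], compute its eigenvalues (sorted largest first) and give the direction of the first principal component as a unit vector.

Step 1 — characteristic polynomial p(λ) = det(λI - Sigma) = λ³ - tr·λ² + c_1·λ - det, where tr = trace, c_1 = sum of the principal 2×2 minors, det = det(Sigma):
  tr = 3 + 8 + 6 = 17,
  c_1 = (3·8 - (2)²) + (3·6 - (0)²) + (8·6 - (0)²) = 20 + 18 + 48 = 86,
  det = 3·(8·6 - (0)²) - (2)·((2)·6 - (0)·(0)) + (0)·((2)·(0) - 8·(0)) = 3·(48) - (2)·(12) + (0)·(0) = 120.
  So p(λ) = λ³ - 17λ² + 86λ - 120.
Step 2 — look for an integer root (rational root theorem: any rational root is an integer divisor of 120). Testing λ = 6:
  p(6) = 216 - 612 + 516 - 120 = 0  ✓
  Dividing out (λ - 6): p(λ) = (λ - 6)(λ² - 11λ + 20).
Step 3 — remaining eigenvalues from the quadratic λ² - 11λ + 20 = 0:
  Δ = 11² - 4·20 = 121 - 80 = 41,  λ = (11 ± √41)/2 = (11 ± 6.4031)/2 ≈ 8.7016 or 2.2984.
  Sorted: λ_1 = 8.7016,  λ_2 = 6,  λ_3 = 2.2984  (check: sum = 17 = tr ✓).

Step 4 — unit eigenvector for λ_1 ≈ 8.7016: v spans the null space of (Sigma - λ_1 I), whose rows are
  r_1 = (-5.7016, 2, 0),  r_2 = (2, -0.7016, 0),  r_3 = (0, 0, -2.7016).
  v is orthogonal to every row, so take v ∝ r_1 × r_3 = ((2)·(-2.7016) - (0)·(0), (0)·(0) - (-5.7016)·(-2.7016), (-5.7016)·(0) - (2)·(0)) ≈ (-5.4031, -15.4031, 0).
  Rescale (multiply by -1 so the first nonzero entry is positive): u = (5.4031, 15.4031, 0).
  ||u|| = √((5.4031)² + (15.4031)² + (0)²) = √(266.45) ≈ 16.3233,  v_1 = u/||u|| ≈ (0.331, 0.9436, 0) (||v_1|| = 1).

λ_1 = 8.7016,  λ_2 = 6,  λ_3 = 2.2984;  v_1 ≈ (0.331, 0.9436, 0)


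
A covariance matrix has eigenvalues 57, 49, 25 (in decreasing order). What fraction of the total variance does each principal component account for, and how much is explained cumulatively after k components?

Step 1 — total variance = trace(Sigma) = Σ λ_i = 57 + 49 + 25 = 131.

Step 2 — fraction explained by component i = λ_i / Σ λ:
  PC1: 57/131 = 0.4351
  PC2: 49/131 = 0.374
  PC3: 25/131 = 0.1908

Step 3 — cumulative fraction after k components = (λ_1 + ... + λ_k) / Σ λ:
  k = 1: 57/131 = 0.4351
  k = 2: (57 + 49)/131 = 106/131 = 0.8092
  k = 3: (57 + 49 + 25)/131 = 131/131 = 1

Summary (fraction, with percent):

explained: PC1 0.4351 (43.51%), PC2 0.374 (37.4%), PC3 0.1908 (19.08%);  cumulative: 0.4351, 0.8092, 1


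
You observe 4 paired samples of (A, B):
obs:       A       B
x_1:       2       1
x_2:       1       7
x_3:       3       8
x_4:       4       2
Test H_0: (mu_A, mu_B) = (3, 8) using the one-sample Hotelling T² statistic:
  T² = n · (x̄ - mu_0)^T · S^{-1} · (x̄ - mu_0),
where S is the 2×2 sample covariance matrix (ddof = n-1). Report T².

Step 1 — sample mean vector:
  mean(A) = (2 + 1 + 3 + 4) / 4 = 10/4 = 2.5
  mean(B) = (1 + 7 + 8 + 2) / 4 = 18/4 = 4.5
  x̄ = (2.5, 4.5),  deviation x̄ - mu_0 = (2.5, 4.5) - (3, 8) = (-0.5, -3.5).

Step 2 — sample covariance matrix, S[i,j] = (1/(n-1)) · Σ_k (x_{k,i} - mean_i) · (x_{k,j} - mean_j), divisor n-1 = 3:
  S[A,A] = ((-0.5)·(-0.5) + (-1.5)·(-1.5) + (0.5)·(0.5) + (1.5)·(1.5)) / 3 = 5/3 = 1.6667
  S[A,B] = ((-0.5)·(-3.5) + (-1.5)·(2.5) + (0.5)·(3.5) + (1.5)·(-2.5)) / 3 = -4/3 = -1.3333
  S[B,B] = ((-3.5)·(-3.5) + (2.5)·(2.5) + (3.5)·(3.5) + (-2.5)·(-2.5)) / 3 = 37/3 = 12.3333
  S = [[1.6667, -1.3333],
 [-1.3333, 12.3333]].

Step 3 — invert S. det(S) = 1.6667·12.3333 - (-1.3333)² = 18.7778.
  S^{-1} = (1/det) · [[d, -b], [-b, a]] = [[0.6568, 0.071],
 [0.071, 0.0888]].

Step 4 — quadratic form (x̄ - mu_0)^T · S^{-1} · (x̄ - mu_0):
  S^{-1} · (x̄ - mu_0) = (-0.5769, -0.3462),
  (x̄ - mu_0)^T · [...] = (-0.5)·(-0.5769) + (-3.5)·(-0.3462) = 1.5.

Step 5 — scale by n: T² = 4 · 1.5 = 6.

T² ≈ 6


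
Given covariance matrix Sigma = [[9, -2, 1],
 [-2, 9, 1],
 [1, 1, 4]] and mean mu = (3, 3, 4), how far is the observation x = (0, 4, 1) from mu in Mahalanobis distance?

Step 1 — centre the observation: (x - mu) = (-3, 1, -3).

Step 2 — invert Sigma (cofactor / det for 3×3, or solve directly):
  Sigma^{-1} = [[0.1224, 0.0315, -0.0385],
 [0.0315, 0.1224, -0.0385],
 [-0.0385, -0.0385, 0.2692]].

Step 3 — form the quadratic (x - mu)^T · Sigma^{-1} · (x - mu):
  Sigma^{-1} · (x - mu) = (-0.2203, 0.1434, -0.7308).
  (x - mu)^T · [Sigma^{-1} · (x - mu)] = (-3)·(-0.2203) + (1)·(0.1434) + (-3)·(-0.7308) = 2.9965.

Step 4 — take square root: d = √(2.9965) ≈ 1.731.

d(x, mu) = √(2.9965) ≈ 1.731


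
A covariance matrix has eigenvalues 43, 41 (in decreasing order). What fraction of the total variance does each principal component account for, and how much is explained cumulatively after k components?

Step 1 — total variance = trace(Sigma) = Σ λ_i = 43 + 41 = 84.

Step 2 — fraction explained by component i = λ_i / Σ λ:
  PC1: 43/84 = 0.5119
  PC2: 41/84 = 0.4881

Step 3 — cumulative fraction after k components = (λ_1 + ... + λ_k) / Σ λ:
  k = 1: 43/84 = 0.5119
  k = 2: (43 + 41)/84 = 84/84 = 1

Summary (fraction, with percent):

explained: PC1 0.5119 (51.19%), PC2 0.4881 (48.81%);  cumulative: 0.5119, 1


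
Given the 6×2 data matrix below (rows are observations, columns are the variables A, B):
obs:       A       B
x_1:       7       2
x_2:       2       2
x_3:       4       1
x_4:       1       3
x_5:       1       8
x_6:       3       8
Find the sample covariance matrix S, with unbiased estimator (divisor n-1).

Step 1 — column means:
  mean(A) = (7 + 2 + 4 + 1 + 1 + 3) / 6 = 18/6 = 3
  mean(B) = (2 + 2 + 1 + 3 + 8 + 8) / 6 = 24/6 = 4

Step 2 — sample covariance S[i,j] = (1/(n-1)) · Σ_k (x_{k,i} - mean_i) · (x_{k,j} - mean_j), with n-1 = 5.
  S[A,A] = ((4)·(4) + (-1)·(-1) + (1)·(1) + (-2)·(-2) + (-2)·(-2) + (0)·(0)) / 5 = 26/5 = 5.2
  S[A,B] = ((4)·(-2) + (-1)·(-2) + (1)·(-3) + (-2)·(-1) + (-2)·(4) + (0)·(4)) / 5 = -15/5 = -3
  S[B,B] = ((-2)·(-2) + (-2)·(-2) + (-3)·(-3) + (-1)·(-1) + (4)·(4) + (4)·(4)) / 5 = 50/5 = 10

S is symmetric (S[j,i] = S[i,j]). Assembling:

S = [[5.2, -3],
 [-3, 10]]


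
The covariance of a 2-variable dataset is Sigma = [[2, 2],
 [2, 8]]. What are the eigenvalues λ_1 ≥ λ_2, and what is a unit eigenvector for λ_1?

Step 1 — characteristic polynomial of 2×2 Sigma:
  det(Sigma - λI) = λ² - trace · λ + det = 0.
  trace = 2 + 8 = 10, det = 2·8 - (2)² = 12.
Step 2 — discriminant:
  Δ = trace² - 4·det = 100 - 48 = 52.
Step 3 — eigenvalues:
  λ = (trace ± √Δ)/2 = (10 ± 7.2111)/2,
  λ_1 = 8.6056,  λ_2 = 1.3944.

Step 4 — unit eigenvector for λ_1: solve (Sigma - λ_1 I)v = 0. First row:
  (2 - 8.6056)·v_x + (2)·v_y = 0, i.e. (-6.6056)·v_x + (2)·v_y = 0,
  so v ∝ (b, λ_1 - a) = (2, 6.6056) = u.
  ||u|| = √((2)² + (6.6056)²) = √(47.6333) ≈ 6.9017,
  v_1 = u/||u|| ≈ (0.2898, 0.9571) (||v_1|| = 1).

λ_1 = 8.6056,  λ_2 = 1.3944;  v_1 ≈ (0.2898, 0.9571)


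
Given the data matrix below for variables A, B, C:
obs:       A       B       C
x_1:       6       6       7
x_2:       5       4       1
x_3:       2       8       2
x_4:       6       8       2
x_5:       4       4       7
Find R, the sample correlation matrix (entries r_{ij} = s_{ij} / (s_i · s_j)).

Step 1 — column means:
  mean(A) = (6 + 5 + 2 + 6 + 4) / 5 = 23/5 = 4.6
  mean(B) = (6 + 4 + 8 + 8 + 4) / 5 = 30/5 = 6
  mean(C) = (7 + 1 + 2 + 2 + 7) / 5 = 19/5 = 3.8

Step 2 — sample variances and covariances s[i,j] = (1/(n-1)) · Σ_k (x_{k,i} - mean_i) · (x_{k,j} - mean_j), with n-1 = 4:
  s[A,A] = ((1.4)·(1.4) + (0.4)·(0.4) + (-2.6)·(-2.6) + (1.4)·(1.4) + (-0.6)·(-0.6)) / 4 = 11.2/4 = 2.8
  s[A,B] = ((1.4)·(0) + (0.4)·(-2) + (-2.6)·(2) + (1.4)·(2) + (-0.6)·(-2)) / 4 = -2/4 = -0.5
  s[A,C] = ((1.4)·(3.2) + (0.4)·(-2.8) + (-2.6)·(-1.8) + (1.4)·(-1.8) + (-0.6)·(3.2)) / 4 = 3.6/4 = 0.9
  s[B,B] = ((0)·(0) + (-2)·(-2) + (2)·(2) + (2)·(2) + (-2)·(-2)) / 4 = 16/4 = 4
  s[B,C] = ((0)·(3.2) + (-2)·(-2.8) + (2)·(-1.8) + (2)·(-1.8) + (-2)·(3.2)) / 4 = -8/4 = -2
  s[C,C] = ((3.2)·(3.2) + (-2.8)·(-2.8) + (-1.8)·(-1.8) + (-1.8)·(-1.8) + (3.2)·(3.2)) / 4 = 34.8/4 = 8.7
  Sample standard deviations s_i = √(s[i,i]):
  s(A) = √(2.8) = 1.6733
  s(B) = √(4) = 2
  s(C) = √(8.7) = 2.9496

Step 3 — r_{ij} = s_{ij} / (s_i · s_j):
  r[A,A] = 1 (diagonal).
  r[A,B] = -0.5 / (1.6733 · 2) = -0.5 / 3.3466 = -0.1494
  r[A,C] = 0.9 / (1.6733 · 2.9496) = 0.9 / 4.9356 = 0.1823
  r[B,B] = 1 (diagonal).
  r[B,C] = -2 / (2 · 2.9496) = -2 / 5.8992 = -0.339
  r[C,C] = 1 (diagonal).

R is symmetric with unit diagonal. Assembling:

R = [[1, -0.1494, 0.1823],
 [-0.1494, 1, -0.339],
 [0.1823, -0.339, 1]]


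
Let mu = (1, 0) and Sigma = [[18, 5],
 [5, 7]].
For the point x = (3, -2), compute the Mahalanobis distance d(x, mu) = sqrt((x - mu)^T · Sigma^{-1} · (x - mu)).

Step 1 — centre the observation: (x - mu) = (2, -2).

Step 2 — invert Sigma. det(Sigma) = 18·7 - (5)² = 101.
  Sigma^{-1} = (1/det) · [[d, -b], [-b, a]] = [[0.0693, -0.0495],
 [-0.0495, 0.1782]].

Step 3 — form the quadratic (x - mu)^T · Sigma^{-1} · (x - mu):
  Sigma^{-1} · (x - mu) = (0.2376, -0.4554).
  (x - mu)^T · [Sigma^{-1} · (x - mu)] = (2)·(0.2376) + (-2)·(-0.4554) = 1.3861.

Step 4 — take square root: d = √(1.3861) ≈ 1.1773.

d(x, mu) = √(1.3861) ≈ 1.1773


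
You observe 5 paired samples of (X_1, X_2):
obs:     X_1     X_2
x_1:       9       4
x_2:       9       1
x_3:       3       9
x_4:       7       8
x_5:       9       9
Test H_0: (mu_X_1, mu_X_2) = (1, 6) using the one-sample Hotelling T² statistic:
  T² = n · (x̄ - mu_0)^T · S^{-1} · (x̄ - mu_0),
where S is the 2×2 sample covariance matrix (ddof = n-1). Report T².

Step 1 — sample mean vector:
  mean(X_1) = (9 + 9 + 3 + 7 + 9) / 5 = 37/5 = 7.4
  mean(X_2) = (4 + 1 + 9 + 8 + 9) / 5 = 31/5 = 6.2
  x̄ = (7.4, 6.2),  deviation x̄ - mu_0 = (7.4, 6.2) - (1, 6) = (6.4, 0.2).

Step 2 — sample covariance matrix, S[i,j] = (1/(n-1)) · Σ_k (x_{k,i} - mean_i) · (x_{k,j} - mean_j), divisor n-1 = 4:
  S[X_1,X_1] = ((1.6)·(1.6) + (1.6)·(1.6) + (-4.4)·(-4.4) + (-0.4)·(-0.4) + (1.6)·(1.6)) / 4 = 27.2/4 = 6.8
  S[X_1,X_2] = ((1.6)·(-2.2) + (1.6)·(-5.2) + (-4.4)·(2.8) + (-0.4)·(1.8) + (1.6)·(2.8)) / 4 = -20.4/4 = -5.1
  S[X_2,X_2] = ((-2.2)·(-2.2) + (-5.2)·(-5.2) + (2.8)·(2.8) + (1.8)·(1.8) + (2.8)·(2.8)) / 4 = 50.8/4 = 12.7
  S = [[6.8, -5.1],
 [-5.1, 12.7]].

Step 3 — invert S. det(S) = 6.8·12.7 - (-5.1)² = 60.35.
  S^{-1} = (1/det) · [[d, -b], [-b, a]] = [[0.2104, 0.0845],
 [0.0845, 0.1127]].

Step 4 — quadratic form (x̄ - mu_0)^T · S^{-1} · (x̄ - mu_0):
  S^{-1} · (x̄ - mu_0) = (1.3637, 0.5634),
  (x̄ - mu_0)^T · [...] = (6.4)·(1.3637) + (0.2)·(0.5634) = 8.8404.

Step 5 — scale by n: T² = 5 · 8.8404 = 44.2022.

T² ≈ 44.2022


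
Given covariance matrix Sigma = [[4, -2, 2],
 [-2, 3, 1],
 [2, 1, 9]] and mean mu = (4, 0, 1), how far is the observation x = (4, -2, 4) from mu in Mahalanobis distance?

Step 1 — centre the observation: (x - mu) = (0, -2, 3).

Step 2 — invert Sigma (cofactor / det for 3×3, or solve directly):
  Sigma^{-1} = [[0.5417, 0.4167, -0.1667],
 [0.4167, 0.6667, -0.1667],
 [-0.1667, -0.1667, 0.1667]].

Step 3 — form the quadratic (x - mu)^T · Sigma^{-1} · (x - mu):
  Sigma^{-1} · (x - mu) = (-1.3333, -1.8333, 0.8333).
  (x - mu)^T · [Sigma^{-1} · (x - mu)] = (0)·(-1.3333) + (-2)·(-1.8333) + (3)·(0.8333) = 6.1667.

Step 4 — take square root: d = √(6.1667) ≈ 2.4833.

d(x, mu) = √(6.1667) ≈ 2.4833


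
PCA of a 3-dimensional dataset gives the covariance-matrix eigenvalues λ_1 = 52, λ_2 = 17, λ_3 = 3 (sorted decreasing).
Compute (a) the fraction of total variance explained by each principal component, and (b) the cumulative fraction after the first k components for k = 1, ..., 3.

Step 1 — total variance = trace(Sigma) = Σ λ_i = 52 + 17 + 3 = 72.

Step 2 — fraction explained by component i = λ_i / Σ λ:
  PC1: 52/72 = 0.7222
  PC2: 17/72 = 0.2361
  PC3: 3/72 = 0.0417

Step 3 — cumulative fraction after k components = (λ_1 + ... + λ_k) / Σ λ:
  k = 1: 52/72 = 0.7222
  k = 2: (52 + 17)/72 = 69/72 = 0.9583
  k = 3: (52 + 17 + 3)/72 = 72/72 = 1

Summary (fraction, with percent):

explained: PC1 0.7222 (72.22%), PC2 0.2361 (23.61%), PC3 0.0417 (4.17%);  cumulative: 0.7222, 0.9583, 1


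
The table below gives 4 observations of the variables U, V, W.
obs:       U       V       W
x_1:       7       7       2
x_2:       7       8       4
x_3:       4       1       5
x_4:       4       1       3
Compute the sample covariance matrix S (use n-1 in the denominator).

Step 1 — column means:
  mean(U) = (7 + 7 + 4 + 4) / 4 = 22/4 = 5.5
  mean(V) = (7 + 8 + 1 + 1) / 4 = 17/4 = 4.25
  mean(W) = (2 + 4 + 5 + 3) / 4 = 14/4 = 3.5

Step 2 — sample covariance S[i,j] = (1/(n-1)) · Σ_k (x_{k,i} - mean_i) · (x_{k,j} - mean_j), with n-1 = 3.
  S[U,U] = ((1.5)·(1.5) + (1.5)·(1.5) + (-1.5)·(-1.5) + (-1.5)·(-1.5)) / 3 = 9/3 = 3
  S[U,V] = ((1.5)·(2.75) + (1.5)·(3.75) + (-1.5)·(-3.25) + (-1.5)·(-3.25)) / 3 = 19.5/3 = 6.5
  S[U,W] = ((1.5)·(-1.5) + (1.5)·(0.5) + (-1.5)·(1.5) + (-1.5)·(-0.5)) / 3 = -3/3 = -1
  S[V,V] = ((2.75)·(2.75) + (3.75)·(3.75) + (-3.25)·(-3.25) + (-3.25)·(-3.25)) / 3 = 42.75/3 = 14.25
  S[V,W] = ((2.75)·(-1.5) + (3.75)·(0.5) + (-3.25)·(1.5) + (-3.25)·(-0.5)) / 3 = -5.5/3 = -1.8333
  S[W,W] = ((-1.5)·(-1.5) + (0.5)·(0.5) + (1.5)·(1.5) + (-0.5)·(-0.5)) / 3 = 5/3 = 1.6667

S is symmetric (S[j,i] = S[i,j]). Assembling:

S = [[3, 6.5, -1],
 [6.5, 14.25, -1.8333],
 [-1, -1.8333, 1.6667]]


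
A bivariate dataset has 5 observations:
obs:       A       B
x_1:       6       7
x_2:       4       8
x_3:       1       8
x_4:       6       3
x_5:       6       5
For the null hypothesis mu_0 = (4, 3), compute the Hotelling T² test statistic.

Step 1 — sample mean vector:
  mean(A) = (6 + 4 + 1 + 6 + 6) / 5 = 23/5 = 4.6
  mean(B) = (7 + 8 + 8 + 3 + 5) / 5 = 31/5 = 6.2
  x̄ = (4.6, 6.2),  deviation x̄ - mu_0 = (4.6, 6.2) - (4, 3) = (0.6, 3.2).

Step 2 — sample covariance matrix, S[i,j] = (1/(n-1)) · Σ_k (x_{k,i} - mean_i) · (x_{k,j} - mean_j), divisor n-1 = 4:
  S[A,A] = ((1.4)·(1.4) + (-0.6)·(-0.6) + (-3.6)·(-3.6) + (1.4)·(1.4) + (1.4)·(1.4)) / 4 = 19.2/4 = 4.8
  S[A,B] = ((1.4)·(0.8) + (-0.6)·(1.8) + (-3.6)·(1.8) + (1.4)·(-3.2) + (1.4)·(-1.2)) / 4 = -12.6/4 = -3.15
  S[B,B] = ((0.8)·(0.8) + (1.8)·(1.8) + (1.8)·(1.8) + (-3.2)·(-3.2) + (-1.2)·(-1.2)) / 4 = 18.8/4 = 4.7
  S = [[4.8, -3.15],
 [-3.15, 4.7]].

Step 3 — invert S. det(S) = 4.8·4.7 - (-3.15)² = 12.6375.
  S^{-1} = (1/det) · [[d, -b], [-b, a]] = [[0.3719, 0.2493],
 [0.2493, 0.3798]].

Step 4 — quadratic form (x̄ - mu_0)^T · S^{-1} · (x̄ - mu_0):
  S^{-1} · (x̄ - mu_0) = (1.0208, 1.365),
  (x̄ - mu_0)^T · [...] = (0.6)·(1.0208) + (3.2)·(1.365) = 4.9804.

Step 5 — scale by n: T² = 5 · 4.9804 = 24.9021.

T² ≈ 24.9021


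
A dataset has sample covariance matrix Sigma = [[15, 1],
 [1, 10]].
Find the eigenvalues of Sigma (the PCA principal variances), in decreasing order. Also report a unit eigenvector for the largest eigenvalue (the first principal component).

Step 1 — characteristic polynomial of 2×2 Sigma:
  det(Sigma - λI) = λ² - trace · λ + det = 0.
  trace = 15 + 10 = 25, det = 15·10 - (1)² = 149.
Step 2 — discriminant:
  Δ = trace² - 4·det = 625 - 596 = 29.
Step 3 — eigenvalues:
  λ = (trace ± √Δ)/2 = (25 ± 5.3852)/2,
  λ_1 = 15.1926,  λ_2 = 9.8074.

Step 4 — unit eigenvector for λ_1: solve (Sigma - λ_1 I)v = 0. First row:
  (15 - 15.1926)·v_x + (1)·v_y = 0, i.e. (-0.1926)·v_x + (1)·v_y = 0,
  so v ∝ (b, λ_1 - a) = (1, 0.1926) = u.
  ||u|| = √((1)² + (0.1926)²) = √(1.0371) ≈ 1.0184,
  v_1 = u/||u|| ≈ (0.982, 0.1891) (||v_1|| = 1).

λ_1 = 15.1926,  λ_2 = 9.8074;  v_1 ≈ (0.982, 0.1891)


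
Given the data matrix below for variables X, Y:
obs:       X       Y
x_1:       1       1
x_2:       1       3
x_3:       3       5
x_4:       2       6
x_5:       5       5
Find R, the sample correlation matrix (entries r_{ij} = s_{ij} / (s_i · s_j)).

Step 1 — column means:
  mean(X) = (1 + 1 + 3 + 2 + 5) / 5 = 12/5 = 2.4
  mean(Y) = (1 + 3 + 5 + 6 + 5) / 5 = 20/5 = 4

Step 2 — sample variances and covariances s[i,j] = (1/(n-1)) · Σ_k (x_{k,i} - mean_i) · (x_{k,j} - mean_j), with n-1 = 4:
  s[X,X] = ((-1.4)·(-1.4) + (-1.4)·(-1.4) + (0.6)·(0.6) + (-0.4)·(-0.4) + (2.6)·(2.6)) / 4 = 11.2/4 = 2.8
  s[X,Y] = ((-1.4)·(-3) + (-1.4)·(-1) + (0.6)·(1) + (-0.4)·(2) + (2.6)·(1)) / 4 = 8/4 = 2
  s[Y,Y] = ((-3)·(-3) + (-1)·(-1) + (1)·(1) + (2)·(2) + (1)·(1)) / 4 = 16/4 = 4
  Sample standard deviations s_i = √(s[i,i]):
  s(X) = √(2.8) = 1.6733
  s(Y) = √(4) = 2

Step 3 — r_{ij} = s_{ij} / (s_i · s_j):
  r[X,X] = 1 (diagonal).
  r[X,Y] = 2 / (1.6733 · 2) = 2 / 3.3466 = 0.5976
  r[Y,Y] = 1 (diagonal).

R is symmetric with unit diagonal. Assembling:

R = [[1, 0.5976],
 [0.5976, 1]]


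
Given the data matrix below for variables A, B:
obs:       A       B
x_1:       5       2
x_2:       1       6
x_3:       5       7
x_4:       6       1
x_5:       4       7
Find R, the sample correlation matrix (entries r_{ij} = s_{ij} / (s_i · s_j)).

Step 1 — column means:
  mean(A) = (5 + 1 + 5 + 6 + 4) / 5 = 21/5 = 4.2
  mean(B) = (2 + 6 + 7 + 1 + 7) / 5 = 23/5 = 4.6

Step 2 — sample variances and covariances s[i,j] = (1/(n-1)) · Σ_k (x_{k,i} - mean_i) · (x_{k,j} - mean_j), with n-1 = 4:
  s[A,A] = ((0.8)·(0.8) + (-3.2)·(-3.2) + (0.8)·(0.8) + (1.8)·(1.8) + (-0.2)·(-0.2)) / 4 = 14.8/4 = 3.7
  s[A,B] = ((0.8)·(-2.6) + (-3.2)·(1.4) + (0.8)·(2.4) + (1.8)·(-3.6) + (-0.2)·(2.4)) / 4 = -11.6/4 = -2.9
  s[B,B] = ((-2.6)·(-2.6) + (1.4)·(1.4) + (2.4)·(2.4) + (-3.6)·(-3.6) + (2.4)·(2.4)) / 4 = 33.2/4 = 8.3
  Sample standard deviations s_i = √(s[i,i]):
  s(A) = √(3.7) = 1.9235
  s(B) = √(8.3) = 2.881

Step 3 — r_{ij} = s_{ij} / (s_i · s_j):
  r[A,A] = 1 (diagonal).
  r[A,B] = -2.9 / (1.9235 · 2.881) = -2.9 / 5.5417 = -0.5233
  r[B,B] = 1 (diagonal).

R is symmetric with unit diagonal. Assembling:

R = [[1, -0.5233],
 [-0.5233, 1]]


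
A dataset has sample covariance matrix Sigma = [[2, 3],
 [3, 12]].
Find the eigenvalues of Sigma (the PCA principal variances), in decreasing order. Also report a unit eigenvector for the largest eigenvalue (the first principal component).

Step 1 — characteristic polynomial of 2×2 Sigma:
  det(Sigma - λI) = λ² - trace · λ + det = 0.
  trace = 2 + 12 = 14, det = 2·12 - (3)² = 15.
Step 2 — discriminant:
  Δ = trace² - 4·det = 196 - 60 = 136.
Step 3 — eigenvalues:
  λ = (trace ± √Δ)/2 = (14 ± 11.6619)/2,
  λ_1 = 12.831,  λ_2 = 1.169.

Step 4 — unit eigenvector for λ_1: solve (Sigma - λ_1 I)v = 0. First row:
  (2 - 12.831)·v_x + (3)·v_y = 0, i.e. (-10.831)·v_x + (3)·v_y = 0,
  so v ∝ (b, λ_1 - a) = (3, 10.831) = u.
  ||u|| = √((3)² + (10.831)²) = √(126.3095) ≈ 11.2388,
  v_1 = u/||u|| ≈ (0.2669, 0.9637) (||v_1|| = 1).

λ_1 = 12.831,  λ_2 = 1.169;  v_1 ≈ (0.2669, 0.9637)


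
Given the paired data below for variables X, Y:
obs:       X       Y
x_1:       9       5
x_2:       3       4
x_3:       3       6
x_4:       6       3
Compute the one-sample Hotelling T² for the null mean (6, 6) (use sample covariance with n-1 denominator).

Step 1 — sample mean vector:
  mean(X) = (9 + 3 + 3 + 6) / 4 = 21/4 = 5.25
  mean(Y) = (5 + 4 + 6 + 3) / 4 = 18/4 = 4.5
  x̄ = (5.25, 4.5),  deviation x̄ - mu_0 = (5.25, 4.5) - (6, 6) = (-0.75, -1.5).

Step 2 — sample covariance matrix, S[i,j] = (1/(n-1)) · Σ_k (x_{k,i} - mean_i) · (x_{k,j} - mean_j), divisor n-1 = 3:
  S[X,X] = ((3.75)·(3.75) + (-2.25)·(-2.25) + (-2.25)·(-2.25) + (0.75)·(0.75)) / 3 = 24.75/3 = 8.25
  S[X,Y] = ((3.75)·(0.5) + (-2.25)·(-0.5) + (-2.25)·(1.5) + (0.75)·(-1.5)) / 3 = -1.5/3 = -0.5
  S[Y,Y] = ((0.5)·(0.5) + (-0.5)·(-0.5) + (1.5)·(1.5) + (-1.5)·(-1.5)) / 3 = 5/3 = 1.6667
  S = [[8.25, -0.5],
 [-0.5, 1.6667]].

Step 3 — invert S. det(S) = 8.25·1.6667 - (-0.5)² = 13.5.
  S^{-1} = (1/det) · [[d, -b], [-b, a]] = [[0.1235, 0.037],
 [0.037, 0.6111]].

Step 4 — quadratic form (x̄ - mu_0)^T · S^{-1} · (x̄ - mu_0):
  S^{-1} · (x̄ - mu_0) = (-0.1481, -0.9444),
  (x̄ - mu_0)^T · [...] = (-0.75)·(-0.1481) + (-1.5)·(-0.9444) = 1.5278.

Step 5 — scale by n: T² = 4 · 1.5278 = 6.1111.

T² ≈ 6.1111


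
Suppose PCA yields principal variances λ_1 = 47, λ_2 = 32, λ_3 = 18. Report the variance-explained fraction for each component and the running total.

Step 1 — total variance = trace(Sigma) = Σ λ_i = 47 + 32 + 18 = 97.

Step 2 — fraction explained by component i = λ_i / Σ λ:
  PC1: 47/97 = 0.4845
  PC2: 32/97 = 0.3299
  PC3: 18/97 = 0.1856

Step 3 — cumulative fraction after k components = (λ_1 + ... + λ_k) / Σ λ:
  k = 1: 47/97 = 0.4845
  k = 2: (47 + 32)/97 = 79/97 = 0.8144
  k = 3: (47 + 32 + 18)/97 = 97/97 = 1

Summary (fraction, with percent):

explained: PC1 0.4845 (48.45%), PC2 0.3299 (32.99%), PC3 0.1856 (18.56%);  cumulative: 0.4845, 0.8144, 1


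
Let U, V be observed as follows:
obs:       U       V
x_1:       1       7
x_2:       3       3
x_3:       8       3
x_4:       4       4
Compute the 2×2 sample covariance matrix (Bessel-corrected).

Step 1 — column means:
  mean(U) = (1 + 3 + 8 + 4) / 4 = 16/4 = 4
  mean(V) = (7 + 3 + 3 + 4) / 4 = 17/4 = 4.25

Step 2 — sample covariance S[i,j] = (1/(n-1)) · Σ_k (x_{k,i} - mean_i) · (x_{k,j} - mean_j), with n-1 = 3.
  S[U,U] = ((-3)·(-3) + (-1)·(-1) + (4)·(4) + (0)·(0)) / 3 = 26/3 = 8.6667
  S[U,V] = ((-3)·(2.75) + (-1)·(-1.25) + (4)·(-1.25) + (0)·(-0.25)) / 3 = -12/3 = -4
  S[V,V] = ((2.75)·(2.75) + (-1.25)·(-1.25) + (-1.25)·(-1.25) + (-0.25)·(-0.25)) / 3 = 10.75/3 = 3.5833

S is symmetric (S[j,i] = S[i,j]). Assembling:

S = [[8.6667, -4],
 [-4, 3.5833]]


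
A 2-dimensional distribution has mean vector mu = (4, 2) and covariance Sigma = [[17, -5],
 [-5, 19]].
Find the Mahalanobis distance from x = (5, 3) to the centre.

Step 1 — centre the observation: (x - mu) = (1, 1).

Step 2 — invert Sigma. det(Sigma) = 17·19 - (-5)² = 298.
  Sigma^{-1} = (1/det) · [[d, -b], [-b, a]] = [[0.0638, 0.0168],
 [0.0168, 0.057]].

Step 3 — form the quadratic (x - mu)^T · Sigma^{-1} · (x - mu):
  Sigma^{-1} · (x - mu) = (0.0805, 0.0738).
  (x - mu)^T · [Sigma^{-1} · (x - mu)] = (1)·(0.0805) + (1)·(0.0738) = 0.1544.

Step 4 — take square root: d = √(0.1544) ≈ 0.3929.

d(x, mu) = √(0.1544) ≈ 0.3929


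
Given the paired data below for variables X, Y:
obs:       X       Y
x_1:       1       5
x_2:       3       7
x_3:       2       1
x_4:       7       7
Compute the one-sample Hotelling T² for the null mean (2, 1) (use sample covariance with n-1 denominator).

Step 1 — sample mean vector:
  mean(X) = (1 + 3 + 2 + 7) / 4 = 13/4 = 3.25
  mean(Y) = (5 + 7 + 1 + 7) / 4 = 20/4 = 5
  x̄ = (3.25, 5),  deviation x̄ - mu_0 = (3.25, 5) - (2, 1) = (1.25, 4).

Step 2 — sample covariance matrix, S[i,j] = (1/(n-1)) · Σ_k (x_{k,i} - mean_i) · (x_{k,j} - mean_j), divisor n-1 = 3:
  S[X,X] = ((-2.25)·(-2.25) + (-0.25)·(-0.25) + (-1.25)·(-1.25) + (3.75)·(3.75)) / 3 = 20.75/3 = 6.9167
  S[X,Y] = ((-2.25)·(0) + (-0.25)·(2) + (-1.25)·(-4) + (3.75)·(2)) / 3 = 12/3 = 4
  S[Y,Y] = ((0)·(0) + (2)·(2) + (-4)·(-4) + (2)·(2)) / 3 = 24/3 = 8
  S = [[6.9167, 4],
 [4, 8]].

Step 3 — invert S. det(S) = 6.9167·8 - (4)² = 39.3333.
  S^{-1} = (1/det) · [[d, -b], [-b, a]] = [[0.2034, -0.1017],
 [-0.1017, 0.1758]].

Step 4 — quadratic form (x̄ - mu_0)^T · S^{-1} · (x̄ - mu_0):
  S^{-1} · (x̄ - mu_0) = (-0.1525, 0.5763),
  (x̄ - mu_0)^T · [...] = (1.25)·(-0.1525) + (4)·(0.5763) = 2.1144.

Step 5 — scale by n: T² = 4 · 2.1144 = 8.4576.

T² ≈ 8.4576


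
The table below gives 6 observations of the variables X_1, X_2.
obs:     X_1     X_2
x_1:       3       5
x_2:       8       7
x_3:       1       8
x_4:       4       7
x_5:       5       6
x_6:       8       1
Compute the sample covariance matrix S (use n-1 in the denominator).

Step 1 — column means:
  mean(X_1) = (3 + 8 + 1 + 4 + 5 + 8) / 6 = 29/6 = 4.8333
  mean(X_2) = (5 + 7 + 8 + 7 + 6 + 1) / 6 = 34/6 = 5.6667

Step 2 — sample covariance S[i,j] = (1/(n-1)) · Σ_k (x_{k,i} - mean_i) · (x_{k,j} - mean_j), with n-1 = 5.
  S[X_1,X_1] = ((-1.8333)·(-1.8333) + (3.1667)·(3.1667) + (-3.8333)·(-3.8333) + (-0.8333)·(-0.8333) + (0.1667)·(0.1667) + (3.1667)·(3.1667)) / 5 = 38.8333/5 = 7.7667
  S[X_1,X_2] = ((-1.8333)·(-0.6667) + (3.1667)·(1.3333) + (-3.8333)·(2.3333) + (-0.8333)·(1.3333) + (0.1667)·(0.3333) + (3.1667)·(-4.6667)) / 5 = -19.3333/5 = -3.8667
  S[X_2,X_2] = ((-0.6667)·(-0.6667) + (1.3333)·(1.3333) + (2.3333)·(2.3333) + (1.3333)·(1.3333) + (0.3333)·(0.3333) + (-4.6667)·(-4.6667)) / 5 = 31.3333/5 = 6.2667

S is symmetric (S[j,i] = S[i,j]). Assembling:

S = [[7.7667, -3.8667],
 [-3.8667, 6.2667]]


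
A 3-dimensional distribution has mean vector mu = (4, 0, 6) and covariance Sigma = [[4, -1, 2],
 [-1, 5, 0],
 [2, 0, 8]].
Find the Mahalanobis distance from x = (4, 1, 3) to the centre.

Step 1 — centre the observation: (x - mu) = (0, 1, -3).

Step 2 — invert Sigma (cofactor / det for 3×3, or solve directly):
  Sigma^{-1} = [[0.303, 0.0606, -0.0758],
 [0.0606, 0.2121, -0.0152],
 [-0.0758, -0.0152, 0.1439]].

Step 3 — form the quadratic (x - mu)^T · Sigma^{-1} · (x - mu):
  Sigma^{-1} · (x - mu) = (0.2879, 0.2576, -0.447).
  (x - mu)^T · [Sigma^{-1} · (x - mu)] = (0)·(0.2879) + (1)·(0.2576) + (-3)·(-0.447) = 1.5985.

Step 4 — take square root: d = √(1.5985) ≈ 1.2643.

d(x, mu) = √(1.5985) ≈ 1.2643


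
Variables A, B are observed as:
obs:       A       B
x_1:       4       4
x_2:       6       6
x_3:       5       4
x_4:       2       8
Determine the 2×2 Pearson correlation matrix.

Step 1 — column means:
  mean(A) = (4 + 6 + 5 + 2) / 4 = 17/4 = 4.25
  mean(B) = (4 + 6 + 4 + 8) / 4 = 22/4 = 5.5

Step 2 — sample variances and covariances s[i,j] = (1/(n-1)) · Σ_k (x_{k,i} - mean_i) · (x_{k,j} - mean_j), with n-1 = 3:
  s[A,A] = ((-0.25)·(-0.25) + (1.75)·(1.75) + (0.75)·(0.75) + (-2.25)·(-2.25)) / 3 = 8.75/3 = 2.9167
  s[A,B] = ((-0.25)·(-1.5) + (1.75)·(0.5) + (0.75)·(-1.5) + (-2.25)·(2.5)) / 3 = -5.5/3 = -1.8333
  s[B,B] = ((-1.5)·(-1.5) + (0.5)·(0.5) + (-1.5)·(-1.5) + (2.5)·(2.5)) / 3 = 11/3 = 3.6667
  Sample standard deviations s_i = √(s[i,i]):
  s(A) = √(2.9167) = 1.7078
  s(B) = √(3.6667) = 1.9149

Step 3 — r_{ij} = s_{ij} / (s_i · s_j):
  r[A,A] = 1 (diagonal).
  r[A,B] = -1.8333 / (1.7078 · 1.9149) = -1.8333 / 3.2702 = -0.5606
  r[B,B] = 1 (diagonal).

R is symmetric with unit diagonal. Assembling:

R = [[1, -0.5606],
 [-0.5606, 1]]


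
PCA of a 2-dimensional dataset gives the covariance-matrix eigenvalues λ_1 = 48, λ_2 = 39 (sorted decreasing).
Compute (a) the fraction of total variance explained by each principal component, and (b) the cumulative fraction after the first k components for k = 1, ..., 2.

Step 1 — total variance = trace(Sigma) = Σ λ_i = 48 + 39 = 87.

Step 2 — fraction explained by component i = λ_i / Σ λ:
  PC1: 48/87 = 0.5517
  PC2: 39/87 = 0.4483

Step 3 — cumulative fraction after k components = (λ_1 + ... + λ_k) / Σ λ:
  k = 1: 48/87 = 0.5517
  k = 2: (48 + 39)/87 = 87/87 = 1

Summary (fraction, with percent):

explained: PC1 0.5517 (55.17%), PC2 0.4483 (44.83%);  cumulative: 0.5517, 1


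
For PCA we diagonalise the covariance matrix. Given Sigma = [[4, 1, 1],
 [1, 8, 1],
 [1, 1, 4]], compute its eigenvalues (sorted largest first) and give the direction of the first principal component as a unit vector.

Step 1 — characteristic polynomial p(λ) = det(λI - Sigma) = λ³ - tr·λ² + c_1·λ - det, where tr = trace, c_1 = sum of the principal 2×2 minors, det = det(Sigma):
  tr = 4 + 8 + 4 = 16,
  c_1 = (4·8 - (1)²) + (4·4 - (1)²) + (8·4 - (1)²) = 31 + 15 + 31 = 77,
  det = 4·(8·4 - (1)²) - (1)·((1)·4 - (1)·(1)) + (1)·((1)·(1) - 8·(1)) = 4·(31) - (1)·(3) + (1)·(-7) = 114.
  So p(λ) = λ³ - 16λ² + 77λ - 114.
Step 2 — look for an integer root (rational root theorem: any rational root is an integer divisor of 114). Testing λ = 3:
  p(3) = 27 - 144 + 231 - 114 = 0  ✓
  Dividing out (λ - 3): p(λ) = (λ - 3)(λ² - 13λ + 38).
Step 3 — remaining eigenvalues from the quadratic λ² - 13λ + 38 = 0:
  Δ = 13² - 4·38 = 169 - 152 = 17,  λ = (13 ± √17)/2 = (13 ± 4.1231)/2 ≈ 8.5616 or 4.4384.
  Sorted: λ_1 = 8.5616,  λ_2 = 4.4384,  λ_3 = 3  (check: sum = 16 = tr ✓).

Step 4 — unit eigenvector for λ_1 ≈ 8.5616: v spans the null space of (Sigma - λ_1 I), whose rows are
  r_1 = (-4.5616, 1, 1),  r_2 = (1, -0.5616, 1),  r_3 = (1, 1, -4.5616).
  v is orthogonal to every row, so take v ∝ r_1 × r_2 = ((1)·(1) - (1)·(-0.5616), (1)·(1) - (-4.5616)·(1), (-4.5616)·(-0.5616) - (1)·(1)) ≈ (1.5616, 5.5616, 1.5616).
  Let u = (1.5616, 5.5616, 1.5616).
  ||u|| = √((1.5616)² + (5.5616)² + (1.5616)²) = √(35.8078) ≈ 5.984,  v_1 = u/||u|| ≈ (0.261, 0.9294, 0.261) (||v_1|| = 1).

λ_1 = 8.5616,  λ_2 = 4.4384,  λ_3 = 3;  v_1 ≈ (0.261, 0.9294, 0.261)


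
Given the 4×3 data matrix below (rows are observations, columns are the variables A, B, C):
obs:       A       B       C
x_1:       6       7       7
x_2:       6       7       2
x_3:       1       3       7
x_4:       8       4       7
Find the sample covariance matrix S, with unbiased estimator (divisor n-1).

Step 1 — column means:
  mean(A) = (6 + 6 + 1 + 8) / 4 = 21/4 = 5.25
  mean(B) = (7 + 7 + 3 + 4) / 4 = 21/4 = 5.25
  mean(C) = (7 + 2 + 7 + 7) / 4 = 23/4 = 5.75

Step 2 — sample covariance S[i,j] = (1/(n-1)) · Σ_k (x_{k,i} - mean_i) · (x_{k,j} - mean_j), with n-1 = 3.
  S[A,A] = ((0.75)·(0.75) + (0.75)·(0.75) + (-4.25)·(-4.25) + (2.75)·(2.75)) / 3 = 26.75/3 = 8.9167
  S[A,B] = ((0.75)·(1.75) + (0.75)·(1.75) + (-4.25)·(-2.25) + (2.75)·(-1.25)) / 3 = 8.75/3 = 2.9167
  S[A,C] = ((0.75)·(1.25) + (0.75)·(-3.75) + (-4.25)·(1.25) + (2.75)·(1.25)) / 3 = -3.75/3 = -1.25
  S[B,B] = ((1.75)·(1.75) + (1.75)·(1.75) + (-2.25)·(-2.25) + (-1.25)·(-1.25)) / 3 = 12.75/3 = 4.25
  S[B,C] = ((1.75)·(1.25) + (1.75)·(-3.75) + (-2.25)·(1.25) + (-1.25)·(1.25)) / 3 = -8.75/3 = -2.9167
  S[C,C] = ((1.25)·(1.25) + (-3.75)·(-3.75) + (1.25)·(1.25) + (1.25)·(1.25)) / 3 = 18.75/3 = 6.25

S is symmetric (S[j,i] = S[i,j]). Assembling:

S = [[8.9167, 2.9167, -1.25],
 [2.9167, 4.25, -2.9167],
 [-1.25, -2.9167, 6.25]]


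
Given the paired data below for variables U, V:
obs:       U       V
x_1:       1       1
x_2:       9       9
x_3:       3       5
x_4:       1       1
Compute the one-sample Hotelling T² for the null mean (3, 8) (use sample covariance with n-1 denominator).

Step 1 — sample mean vector:
  mean(U) = (1 + 9 + 3 + 1) / 4 = 14/4 = 3.5
  mean(V) = (1 + 9 + 5 + 1) / 4 = 16/4 = 4
  x̄ = (3.5, 4),  deviation x̄ - mu_0 = (3.5, 4) - (3, 8) = (0.5, -4).

Step 2 — sample covariance matrix, S[i,j] = (1/(n-1)) · Σ_k (x_{k,i} - mean_i) · (x_{k,j} - mean_j), divisor n-1 = 3:
  S[U,U] = ((-2.5)·(-2.5) + (5.5)·(5.5) + (-0.5)·(-0.5) + (-2.5)·(-2.5)) / 3 = 43/3 = 14.3333
  S[U,V] = ((-2.5)·(-3) + (5.5)·(5) + (-0.5)·(1) + (-2.5)·(-3)) / 3 = 42/3 = 14
  S[V,V] = ((-3)·(-3) + (5)·(5) + (1)·(1) + (-3)·(-3)) / 3 = 44/3 = 14.6667
  S = [[14.3333, 14],
 [14, 14.6667]].

Step 3 — invert S. det(S) = 14.3333·14.6667 - (14)² = 14.2222.
  S^{-1} = (1/det) · [[d, -b], [-b, a]] = [[1.0312, -0.9844],
 [-0.9844, 1.0078]].

Step 4 — quadratic form (x̄ - mu_0)^T · S^{-1} · (x̄ - mu_0):
  S^{-1} · (x̄ - mu_0) = (4.4531, -4.5234),
  (x̄ - mu_0)^T · [...] = (0.5)·(4.4531) + (-4)·(-4.5234) = 20.3203.

Step 5 — scale by n: T² = 4 · 20.3203 = 81.2812.

T² ≈ 81.2812


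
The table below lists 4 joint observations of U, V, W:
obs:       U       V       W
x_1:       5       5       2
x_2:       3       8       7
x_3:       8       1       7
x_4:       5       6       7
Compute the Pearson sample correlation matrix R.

Step 1 — column means:
  mean(U) = (5 + 3 + 8 + 5) / 4 = 21/4 = 5.25
  mean(V) = (5 + 8 + 1 + 6) / 4 = 20/4 = 5
  mean(W) = (2 + 7 + 7 + 7) / 4 = 23/4 = 5.75

Step 2 — sample variances and covariances s[i,j] = (1/(n-1)) · Σ_k (x_{k,i} - mean_i) · (x_{k,j} - mean_j), with n-1 = 3:
  s[U,U] = ((-0.25)·(-0.25) + (-2.25)·(-2.25) + (2.75)·(2.75) + (-0.25)·(-0.25)) / 3 = 12.75/3 = 4.25
  s[U,V] = ((-0.25)·(0) + (-2.25)·(3) + (2.75)·(-4) + (-0.25)·(1)) / 3 = -18/3 = -6
  s[U,W] = ((-0.25)·(-3.75) + (-2.25)·(1.25) + (2.75)·(1.25) + (-0.25)·(1.25)) / 3 = 1.25/3 = 0.4167
  s[V,V] = ((0)·(0) + (3)·(3) + (-4)·(-4) + (1)·(1)) / 3 = 26/3 = 8.6667
  s[V,W] = ((0)·(-3.75) + (3)·(1.25) + (-4)·(1.25) + (1)·(1.25)) / 3 = 0/3 = 0
  s[W,W] = ((-3.75)·(-3.75) + (1.25)·(1.25) + (1.25)·(1.25) + (1.25)·(1.25)) / 3 = 18.75/3 = 6.25
  Sample standard deviations s_i = √(s[i,i]):
  s(U) = √(4.25) = 2.0616
  s(V) = √(8.6667) = 2.9439
  s(W) = √(6.25) = 2.5

Step 3 — r_{ij} = s_{ij} / (s_i · s_j):
  r[U,U] = 1 (diagonal).
  r[U,V] = -6 / (2.0616 · 2.9439) = -6 / 6.069 = -0.9886
  r[U,W] = 0.4167 / (2.0616 · 2.5) = 0.4167 / 5.1539 = 0.0808
  r[V,V] = 1 (diagonal).
  r[V,W] = 0 / (2.9439 · 2.5) = 0 / 7.3598 = 0
  r[W,W] = 1 (diagonal).

R is symmetric with unit diagonal. Assembling:

R = [[1, -0.9886, 0.0808],
 [-0.9886, 1, 0],
 [0.0808, 0, 1]]
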